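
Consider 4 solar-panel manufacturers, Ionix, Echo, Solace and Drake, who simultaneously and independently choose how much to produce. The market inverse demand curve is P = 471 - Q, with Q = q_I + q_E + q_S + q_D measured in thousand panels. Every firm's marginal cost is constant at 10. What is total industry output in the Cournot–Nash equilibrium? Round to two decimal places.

A representative firm's profit is π_i = q_i(471 - Q) - 10q_i.
Setting ∂π_i/∂q_i = 0 with rivals' quantities fixed: 461 - 2q_i - Σ_{j≠i} q_j = 0.
By symmetry each firm produces the same amount; substituting Σ_{j≠i} q_j = 3q_i yields q_i = 461/5.
Total output Q = 461/5 + 461/5 + 461/5 + 461/5 = 1844/5.

368.80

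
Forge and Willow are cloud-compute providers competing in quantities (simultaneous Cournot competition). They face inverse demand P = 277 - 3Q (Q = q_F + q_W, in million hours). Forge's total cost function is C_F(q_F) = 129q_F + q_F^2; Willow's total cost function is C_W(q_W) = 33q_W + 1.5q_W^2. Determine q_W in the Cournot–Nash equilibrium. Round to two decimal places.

Forge's profit: π_F = (277 - 3Q)q_F - (129q_F + q_F²). Setting ∂π_F/∂q_F = 0: 148 - 8q_F - 3(q_W) = 0.
Willow's first-order condition: 244 - 9q_W - 3(q_F) = 0.
Best responses: q_F = (148 - 3q_W)/8, q_W = (244 - 3q_F)/9.
Substituting one into the other gives q_F = 200/21 and q_W = 1508/63.

23.94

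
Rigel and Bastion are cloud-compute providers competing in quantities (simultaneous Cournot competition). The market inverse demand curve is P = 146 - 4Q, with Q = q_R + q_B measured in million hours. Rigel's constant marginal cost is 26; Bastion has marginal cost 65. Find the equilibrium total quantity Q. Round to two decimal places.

16.75

Rigel's profit: π_R = (146 - 4Q)q_R - (26q_R). Setting ∂π_R/∂q_R = 0: 120 - 8q_R - 4(q_B) = 0.
Bastion's first-order condition: 81 - 8q_B - 4(q_R) = 0.
So q_R = (120 - 4q_B)/8 and q_B = (81 - 4q_R)/8.
Solving the pair: q_R = 53/4, q_B = 7/2.
Total output Q = 53/4 + 7/2 = 67/4.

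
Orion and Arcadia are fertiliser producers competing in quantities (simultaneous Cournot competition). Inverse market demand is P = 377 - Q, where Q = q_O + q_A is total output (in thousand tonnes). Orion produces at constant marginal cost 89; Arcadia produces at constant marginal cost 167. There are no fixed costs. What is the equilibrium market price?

Orion's profit: π_O = (377 - Q)q_O - (89q_O). Setting ∂π_O/∂q_O = 0: 288 - 2q_O - (q_A) = 0.
Arcadia's first-order condition: 210 - 2q_A - (q_O) = 0.
Rearranging gives the reaction functions q_O = (288 - q_A)/2 and q_A = (210 - q_O)/2.
Substituting one into the other gives q_O = 122 and q_A = 44.
Total output Q = 166, so price P = 377 - 166 = 211.

211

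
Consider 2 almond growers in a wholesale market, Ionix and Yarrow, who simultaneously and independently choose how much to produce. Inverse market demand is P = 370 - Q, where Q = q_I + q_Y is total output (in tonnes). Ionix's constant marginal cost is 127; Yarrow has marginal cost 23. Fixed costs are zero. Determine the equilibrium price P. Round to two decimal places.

173.33

Ionix's profit: π_I = (370 - Q)q_I - (127q_I). Setting ∂π_I/∂q_I = 0: 243 - 2q_I - (q_Y) = 0.
Yarrow's first-order condition: 347 - 2q_Y - (q_I) = 0.
Rearranging gives the reaction functions q_I = (243 - q_Y)/2 and q_Y = (347 - q_I)/2.
Substituting one into the other gives q_I = 139/3 and q_Y = 451/3.
Total output Q = 590/3, so price P = 370 - 590/3 = 520/3.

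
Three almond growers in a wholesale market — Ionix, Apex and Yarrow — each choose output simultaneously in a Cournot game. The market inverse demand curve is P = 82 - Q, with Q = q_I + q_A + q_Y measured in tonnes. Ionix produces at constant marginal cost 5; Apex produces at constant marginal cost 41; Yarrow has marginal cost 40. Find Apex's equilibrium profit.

Ionix's profit: π_I = (82 - Q)q_I - (5q_I). Setting ∂π_I/∂q_I = 0: 77 - 2q_I - (q_A + q_Y) = 0.
Apex's first-order condition: 41 - 2q_A - (q_I + q_Y) = 0.
Yarrow's profit: π_Y = (82 - Q)q_Y - (40q_Y). Setting ∂π_Y/∂q_Y = 0: 42 - 2q_Y - (q_I + q_A) = 0.
Adding the 3 first-order conditions: 160 − 4Q = 0, so Q = 40.
Back-substituting: q_I = (77 − 40) = 37, q_A = (41 − 40) = 1, q_Y = (42 − 40) = 2.
Price P = 82 - 40 = 42.
Apex's profit: (42 - 41)·1 = 1.

1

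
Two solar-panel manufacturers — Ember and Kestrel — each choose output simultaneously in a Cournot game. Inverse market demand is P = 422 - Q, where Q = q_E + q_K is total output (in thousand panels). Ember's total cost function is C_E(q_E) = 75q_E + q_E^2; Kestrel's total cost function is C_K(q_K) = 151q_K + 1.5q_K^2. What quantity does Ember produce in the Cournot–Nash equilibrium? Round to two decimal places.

Ember's profit: π_E = (422 - Q)q_E - (75q_E + q_E²). Setting ∂π_E/∂q_E = 0: 347 - 4q_E - (q_K) = 0.
Kestrel's first-order condition: 271 - 5q_K - (q_E) = 0.
Rearranging gives the reaction functions q_E = (347 - q_K)/4 and q_K = (271 - q_E)/5.
Substituting one into the other gives q_E = 1464/19 and q_K = 737/19.

77.05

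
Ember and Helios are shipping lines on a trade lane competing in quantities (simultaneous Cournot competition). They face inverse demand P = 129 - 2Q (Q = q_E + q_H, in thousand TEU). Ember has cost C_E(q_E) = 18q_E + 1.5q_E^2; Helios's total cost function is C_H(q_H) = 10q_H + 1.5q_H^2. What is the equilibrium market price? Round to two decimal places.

77.89

Ember's profit: π_E = (129 - 2Q)q_E - (18q_E + (3/2)q_E²). Setting ∂π_E/∂q_E = 0: 111 - 7q_E - 2(q_H) = 0.
Helios's profit: π_H = (129 - 2Q)q_H - (10q_H + (3/2)q_H²). Setting ∂π_H/∂q_H = 0: 119 - 7q_H - 2(q_E) = 0.
Rearranging gives the reaction functions q_E = (111 - 2q_H)/7 and q_H = (119 - 2q_E)/7.
Solving the pair: q_E = 539/45, q_H = 611/45.
Total output Q = 230/9, so price P = 129 - 2·(230/9) = 701/9.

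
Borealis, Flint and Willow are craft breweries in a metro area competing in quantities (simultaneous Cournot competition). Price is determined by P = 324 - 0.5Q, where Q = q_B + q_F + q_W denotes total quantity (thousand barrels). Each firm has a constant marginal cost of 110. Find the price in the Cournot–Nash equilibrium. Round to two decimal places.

Each firm earns π_i = (324 - 0.5Q)q_i - 110q_i.
Setting ∂π_i/∂q_i = 0 with rivals' quantities fixed: 214 - q_i - (1/2)·Σ_{j≠i} q_j = 0.
By symmetry each firm produces the same amount; substituting Σ_{j≠i} q_j = 2q_i yields q_i = 214/2 = 107.
Total output Q = 321, so price P = 324 - (1/2)·321 = 327/2.

163.50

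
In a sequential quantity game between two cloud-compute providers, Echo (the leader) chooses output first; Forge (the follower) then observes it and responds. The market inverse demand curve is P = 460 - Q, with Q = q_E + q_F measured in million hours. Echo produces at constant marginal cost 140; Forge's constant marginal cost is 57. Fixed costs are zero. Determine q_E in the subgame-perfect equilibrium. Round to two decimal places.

Solve by backward induction. Given q_E, the follower Forge maximises π_F = (460 - q_E - q_F)q_F - 57q_F.
Follower FOC: 403 - q_E - 2q_F = 0, so q_F(q_E) = (403 - q_E)/2.
Echo substitutes q_F(q_E) into its own profit: π_E = q_E(460 - q_E - (403 - q_E)/2) - 140q_E = (517/2 - (1/2)q_E)q_E - 140q_E.
Leader FOC: 237/2 - q_E = 0, so q_E = 237/2.
Then q_F = (403 - 237/2)/2 = 569/4.

118.50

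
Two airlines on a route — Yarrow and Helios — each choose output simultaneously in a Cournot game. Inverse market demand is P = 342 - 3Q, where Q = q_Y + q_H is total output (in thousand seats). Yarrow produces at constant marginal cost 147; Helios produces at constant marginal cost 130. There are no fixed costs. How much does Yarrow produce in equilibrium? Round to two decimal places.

19.78

Yarrow's profit: π_Y = (342 - 3Q)q_Y - (147q_Y). Setting ∂π_Y/∂q_Y = 0: 195 - 6q_Y - 3(q_H) = 0.
Helios's first-order condition: 212 - 6q_H - 3(q_Y) = 0.
Best responses: q_Y = (195 - 3q_H)/6, q_H = (212 - 3q_Y)/6.
Solving the pair: q_Y = 178/9, q_H = 229/9.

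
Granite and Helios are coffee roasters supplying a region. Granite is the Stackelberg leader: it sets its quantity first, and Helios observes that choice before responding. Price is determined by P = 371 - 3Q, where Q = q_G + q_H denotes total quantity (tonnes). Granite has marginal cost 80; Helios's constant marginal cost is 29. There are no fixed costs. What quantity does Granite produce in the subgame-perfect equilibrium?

Solve by backward induction. Given q_G, the follower Helios maximises π_H = (371 - 3q_G - 3q_H)q_H - 29q_H.
Setting the follower's marginal profit to zero, 342 - 3q_G - 6q_H = 0, i.e. q_H = (342 - 3q_G)/6.
Granite substitutes q_H(q_G) into its own profit: π_G = q_G(371 - 3q_G - (342 - 3q_G)/2) - 80q_G = (200 - (3/2)q_G)q_G - 80q_G.
Leader FOC: 120 - 3q_G = 0, so q_G = 40.
Then q_H = (342 - 3·40)/6 = 37.

40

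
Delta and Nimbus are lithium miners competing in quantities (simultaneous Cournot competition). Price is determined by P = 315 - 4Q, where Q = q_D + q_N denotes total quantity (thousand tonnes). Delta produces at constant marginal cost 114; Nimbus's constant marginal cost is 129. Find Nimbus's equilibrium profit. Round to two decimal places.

812.25

Delta's profit: π_D = (315 - 4Q)q_D - (114q_D). Setting ∂π_D/∂q_D = 0: 201 - 8q_D - 4(q_N) = 0.
Nimbus's profit: π_N = (315 - 4Q)q_N - (129q_N). Setting ∂π_N/∂q_N = 0: 186 - 8q_N - 4(q_D) = 0.
So q_D = (201 - 4q_N)/8 and q_N = (186 - 4q_D)/8.
Solving the pair: q_D = 18, q_N = 57/4.
Price P = 315 - 4·(129/4) = 186.
Nimbus's profit: (186 - 129)·(57/4) = 812.2500.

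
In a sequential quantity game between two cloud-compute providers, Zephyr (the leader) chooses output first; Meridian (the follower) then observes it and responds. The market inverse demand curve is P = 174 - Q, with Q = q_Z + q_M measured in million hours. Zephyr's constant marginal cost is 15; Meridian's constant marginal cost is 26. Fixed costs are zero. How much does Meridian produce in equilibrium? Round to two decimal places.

31.50

Solve by backward induction. Given q_Z, the follower Meridian maximises π_M = (174 - q_Z - q_M)q_M - 26q_M.
Setting the follower's marginal profit to zero, 148 - q_Z - 2q_M = 0, i.e. q_M = (148 - q_Z)/2.
Zephyr substitutes q_M(q_Z) into its own profit: π_Z = q_Z(174 - q_Z - (148 - q_Z)/2) - 15q_Z = (100 - (1/2)q_Z)q_Z - 15q_Z.
The leader's first-order condition 85 - q_Z = 0 yields q_Z = 85.
Then q_M = (148 - 85)/2 = 63/2.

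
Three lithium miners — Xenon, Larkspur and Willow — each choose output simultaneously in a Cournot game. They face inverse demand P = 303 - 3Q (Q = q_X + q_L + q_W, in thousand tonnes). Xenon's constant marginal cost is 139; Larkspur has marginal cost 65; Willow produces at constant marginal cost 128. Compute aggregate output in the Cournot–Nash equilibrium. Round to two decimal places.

48.08

Xenon's profit: π_X = (303 - 3Q)q_X - (139q_X). Setting ∂π_X/∂q_X = 0: 164 - 6q_X - 3(q_L + q_W) = 0.
Larkspur's first-order condition: 238 - 6q_L - 3(q_X + q_W) = 0.
Willow's first-order condition: 175 - 6q_W - 3(q_X + q_L) = 0.
Adding the 3 conditions: 577 − 6Q − 6Q = 0, i.e. Q = 577/12.
Back-substituting: q_X = (164 − 577/4)/3 = 79/12, q_L = (238 − 577/4)/3 = 125/4, q_W = (175 − 577/4)/3 = 41/4.
Total output Q = 79/12 + 125/4 + 41/4 = 577/12.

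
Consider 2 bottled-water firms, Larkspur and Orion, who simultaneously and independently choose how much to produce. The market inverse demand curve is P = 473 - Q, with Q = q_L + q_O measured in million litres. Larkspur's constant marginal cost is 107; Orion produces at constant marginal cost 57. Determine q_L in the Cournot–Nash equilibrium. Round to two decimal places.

105.33

Larkspur's profit: π_L = (473 - Q)q_L - (107q_L). Setting ∂π_L/∂q_L = 0: 366 - 2q_L - (q_O) = 0.
Orion's profit: π_O = (473 - Q)q_O - (57q_O). Setting ∂π_O/∂q_O = 0: 416 - 2q_O - (q_L) = 0.
Best responses: q_L = (366 - q_O)/2, q_O = (416 - q_L)/2.
Solving the pair: q_L = 316/3, q_O = 466/3.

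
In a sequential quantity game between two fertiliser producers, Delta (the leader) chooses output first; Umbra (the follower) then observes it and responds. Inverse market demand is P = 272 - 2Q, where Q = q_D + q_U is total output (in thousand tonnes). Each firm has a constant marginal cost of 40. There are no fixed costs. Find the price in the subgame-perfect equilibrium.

98

The follower Umbra best-responds to any q_D: π_U = (272 - 2Q)q_U - 40q_U.
∂π_U/∂q_U = 232 - 2q_D - 4q_U = 0 gives the reaction function q_U = (232 - 2q_D)/4.
Delta substitutes q_U(q_D) into its own profit: π_D = q_D(272 - 2q_D - (232 - 2q_D)/2) - 40q_D = (156 - q_D)q_D - 40q_D.
The leader's first-order condition 116 - 2q_D = 0 yields q_D = 58.
Then q_U = (232 - 2·58)/4 = 29.
Total output Q = 87, so price P = 272 - 2·87 = 98.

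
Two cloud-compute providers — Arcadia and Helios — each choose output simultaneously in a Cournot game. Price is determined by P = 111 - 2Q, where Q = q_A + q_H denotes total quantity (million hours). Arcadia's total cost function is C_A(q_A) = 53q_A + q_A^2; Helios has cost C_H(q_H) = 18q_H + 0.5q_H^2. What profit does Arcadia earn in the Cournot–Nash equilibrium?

Arcadia's profit: π_A = (111 - 2Q)q_A - (53q_A + q_A²). Setting ∂π_A/∂q_A = 0: 58 - 6q_A - 2(q_H) = 0.
Helios's profit: π_H = (111 - 2Q)q_H - (18q_H + (1/2)q_H²). Setting ∂π_H/∂q_H = 0: 93 - 5q_H - 2(q_A) = 0.
So q_A = (58 - 2q_H)/6 and q_H = (93 - 2q_A)/5.
Solving the pair: q_A = 4, q_H = 17.
Price P = 111 - 2·21 = 69.
Arcadia's profit: 69·4 - 53·4 - 4² = 48.

48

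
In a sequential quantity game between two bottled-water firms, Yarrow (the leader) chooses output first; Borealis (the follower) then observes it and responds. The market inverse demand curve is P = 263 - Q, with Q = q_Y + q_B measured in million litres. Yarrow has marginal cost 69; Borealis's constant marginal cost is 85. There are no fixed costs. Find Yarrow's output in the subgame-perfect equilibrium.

105

The follower Borealis best-responds to any q_Y: π_B = (263 - Q)q_B - 85q_B.
Setting the follower's marginal profit to zero, 178 - q_Y - 2q_B = 0, i.e. q_B = (178 - q_Y)/2.
The leader anticipates this reaction. Substituting into P = 263 - Q gives P = 174 - (1/2)q_Y, so π_Y = (174 - (1/2)q_Y)q_Y - 69q_Y.
The leader's first-order condition 105 - q_Y = 0 yields q_Y = 105.
Then q_B = (178 - 105)/2 = 73/2.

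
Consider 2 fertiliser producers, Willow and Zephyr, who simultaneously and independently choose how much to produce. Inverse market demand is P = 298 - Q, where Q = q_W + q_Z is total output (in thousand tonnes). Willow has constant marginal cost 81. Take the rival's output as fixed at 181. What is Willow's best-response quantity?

18

With the rival's output fixed at 181, Willow's profit is π_W = (298 - 181 - q_W)q_W - (81q_W) = (117 - q_W)q_W - (81q_W).
∂π_W/∂q_W = 36 - 2q_W = 0, so q_W = 18.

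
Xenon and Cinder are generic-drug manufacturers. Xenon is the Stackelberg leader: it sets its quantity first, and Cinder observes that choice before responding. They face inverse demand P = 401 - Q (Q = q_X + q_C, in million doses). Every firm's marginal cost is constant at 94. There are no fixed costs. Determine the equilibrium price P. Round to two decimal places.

170.75

Solve by backward induction. Given q_X, the follower Cinder maximises π_C = (401 - q_X - q_C)q_C - 94q_C.
Follower FOC: 307 - q_X - 2q_C = 0, so q_C(q_X) = (307 - q_X)/2.
The leader anticipates this reaction. Substituting into P = 401 - Q gives P = 495/2 - (1/2)q_X, so π_X = (495/2 - (1/2)q_X)q_X - 94q_X.
Leader FOC: 307/2 - q_X = 0, so q_X = 307/2.
Then q_C = (307 - 307/2)/2 = 307/4.
Total output Q = 921/4, so price P = 401 - 921/4 = 683/4.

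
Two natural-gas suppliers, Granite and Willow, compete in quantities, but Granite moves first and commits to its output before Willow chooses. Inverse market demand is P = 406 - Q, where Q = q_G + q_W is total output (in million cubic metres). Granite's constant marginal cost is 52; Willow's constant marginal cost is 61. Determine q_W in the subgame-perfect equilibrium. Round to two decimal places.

81.75

The follower Willow best-responds to any q_G: π_W = (406 - Q)q_W - 61q_W.
Setting the follower's marginal profit to zero, 345 - q_G - 2q_W = 0, i.e. q_W = (345 - q_G)/2.
The leader anticipates this reaction. Substituting into P = 406 - Q gives P = 467/2 - (1/2)q_G, so π_G = (467/2 - (1/2)q_G)q_G - 52q_G.
Leader FOC: 363/2 - q_G = 0, so q_G = 363/2.
Then q_W = (345 - 363/2)/2 = 327/4.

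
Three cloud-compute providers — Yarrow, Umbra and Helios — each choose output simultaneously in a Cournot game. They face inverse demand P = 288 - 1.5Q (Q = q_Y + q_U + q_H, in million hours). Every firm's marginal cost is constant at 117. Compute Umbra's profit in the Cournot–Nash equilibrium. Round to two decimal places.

A representative firm's profit is π_i = q_i(288 - 1.5Q) - 117q_i.
First-order condition (treating rivals' output as given): 171 - 3q_i - (3/2)·Σ_{j≠i} q_j = 0.
By symmetry each firm produces the same amount; substituting Σ_{j≠i} q_j = 2q_i yields q_i = 171/6 = 57/2.
Price P = 288 - (3/2)·(171/2) = 639/4.
Umbra's profit: (639/4 - 117)·(57/2) = 1218.3750.

1218.38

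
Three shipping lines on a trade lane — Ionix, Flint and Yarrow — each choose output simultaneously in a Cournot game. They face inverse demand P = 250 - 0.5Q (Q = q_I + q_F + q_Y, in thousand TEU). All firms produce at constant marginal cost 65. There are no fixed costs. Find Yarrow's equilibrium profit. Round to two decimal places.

4278.13

A representative firm's profit is π_i = q_i(250 - 0.5Q) - 65q_i.
First-order condition (treating rivals' output as given): 185 - q_i - (1/2)·Σ_{j≠i} q_j = 0.
By symmetry each firm produces the same amount; substituting Σ_{j≠i} q_j = 2q_i yields q_i = 185/2.
Price P = 250 - (1/2)·(555/2) = 445/4.
Yarrow's profit: (445/4 - 65)·(185/2) = 4278.1250.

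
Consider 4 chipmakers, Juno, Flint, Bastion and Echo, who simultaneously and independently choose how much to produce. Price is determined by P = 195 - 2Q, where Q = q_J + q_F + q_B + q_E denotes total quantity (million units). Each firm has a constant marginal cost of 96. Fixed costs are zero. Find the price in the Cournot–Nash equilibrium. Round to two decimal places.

115.80

A representative firm's profit is π_i = q_i(195 - 2Q) - 96q_i.
First-order condition (treating rivals' output as given): 99 - 4q_i - 2·Σ_{j≠i} q_j = 0.
With identical firms every q_j equals q_i, so Σ_{j≠i} q_j = 3q_i and 99 = 10q_i, giving q_i = 99/10.
Total output Q = 198/5, so price P = 195 - 2·(198/5) = 579/5.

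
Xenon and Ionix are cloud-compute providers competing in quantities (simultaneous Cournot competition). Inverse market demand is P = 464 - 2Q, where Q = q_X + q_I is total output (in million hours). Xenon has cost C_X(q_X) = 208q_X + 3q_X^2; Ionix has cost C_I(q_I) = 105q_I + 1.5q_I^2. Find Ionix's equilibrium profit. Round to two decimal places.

7612.33

Xenon's profit: π_X = (464 - 2Q)q_X - (208q_X + 3q_X²). Setting ∂π_X/∂q_X = 0: 256 - 10q_X - 2(q_I) = 0.
Ionix's profit: π_I = (464 - 2Q)q_I - (105q_I + (3/2)q_I²). Setting ∂π_I/∂q_I = 0: 359 - 7q_I - 2(q_X) = 0.
Best responses: q_X = (256 - 2q_I)/10, q_I = (359 - 2q_X)/7.
Substituting one into the other gives q_X = 179/11 and q_I = 513/11.
Price P = 464 - 2·(692/11) = 338.1818.
Ionix's profit: 338.1818·(513/11) - 105·(513/11) - (3/2)(513/11)² = 7612.3264.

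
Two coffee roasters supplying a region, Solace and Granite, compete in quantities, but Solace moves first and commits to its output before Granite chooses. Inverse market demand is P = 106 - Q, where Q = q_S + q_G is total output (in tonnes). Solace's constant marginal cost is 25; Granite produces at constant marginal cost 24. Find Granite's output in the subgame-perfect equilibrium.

The follower Granite best-responds to any q_S: π_G = (106 - Q)q_G - 24q_G.
Setting the follower's marginal profit to zero, 82 - q_S - 2q_G = 0, i.e. q_G = (82 - q_S)/2.
Solace substitutes q_G(q_S) into its own profit: π_S = q_S(106 - q_S - (82 - q_S)/2) - 25q_S = (65 - (1/2)q_S)q_S - 25q_S.
Maximising: ∂π_S/∂q_S = 40 - q_S = 0, giving q_S = 40.
Then q_G = (82 - 40)/2 = 21.

21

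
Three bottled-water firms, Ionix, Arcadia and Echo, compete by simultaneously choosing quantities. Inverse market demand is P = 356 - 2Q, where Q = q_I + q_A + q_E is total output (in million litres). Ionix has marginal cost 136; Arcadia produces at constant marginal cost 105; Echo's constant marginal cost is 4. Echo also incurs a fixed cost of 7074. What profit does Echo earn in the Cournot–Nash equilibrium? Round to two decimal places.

3620.53

Ionix's profit: π_I = (356 - 2Q)q_I - (136q_I). Setting ∂π_I/∂q_I = 0: 220 - 4q_I - 2(q_A + q_E) = 0.
Arcadia's first-order condition: 251 - 4q_A - 2(q_I + q_E) = 0.
Echo's profit: π_E = (356 - 2Q)q_E - (4q_E). Setting ∂π_E/∂q_E = 0: 352 - 4q_E - 2(q_I + q_A) = 0.
Summing all 3 equations gives 823 − 8Q = 0, hence Q = 823/8.
Back-substituting: q_I = (220 − 823/4)/2 = 57/8, q_A = (251 − 823/4)/2 = 181/8, q_E = (352 − 823/4)/2 = 585/8.
Price P = 356 - 2·(823/8) = 601/4.
Echo's profit: (601/4 - 4)·(585/8) - 7074 = 3620.5313.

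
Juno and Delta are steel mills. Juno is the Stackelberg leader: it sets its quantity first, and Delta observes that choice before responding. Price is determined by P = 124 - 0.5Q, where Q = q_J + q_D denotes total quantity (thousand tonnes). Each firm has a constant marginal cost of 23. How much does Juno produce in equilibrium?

101

The follower Delta best-responds to any q_J: π_D = (124 - 0.5Q)q_D - 23q_D.
Setting the follower's marginal profit to zero, 101 - (1/2)q_J - q_D = 0, i.e. q_D = (101 - (1/2)q_J).
The leader anticipates this reaction. Substituting into P = 124 - 0.5Q gives P = 147/2 - (1/4)q_J, so π_J = (147/2 - (1/4)q_J)q_J - 23q_J.
The leader's first-order condition 101/2 - (1/2)q_J = 0 yields q_J = 101.
Then q_D = (101 - (1/2)·101) = 101/2.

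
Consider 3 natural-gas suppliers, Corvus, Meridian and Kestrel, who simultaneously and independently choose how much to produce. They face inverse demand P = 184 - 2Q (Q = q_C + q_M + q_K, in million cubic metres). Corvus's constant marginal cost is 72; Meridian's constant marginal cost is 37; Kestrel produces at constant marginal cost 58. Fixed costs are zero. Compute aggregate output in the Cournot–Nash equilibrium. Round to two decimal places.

48.13

Corvus's profit: π_C = (184 - 2Q)q_C - (72q_C). Setting ∂π_C/∂q_C = 0: 112 - 4q_C - 2(q_M + q_K) = 0.
Meridian's profit: π_M = (184 - 2Q)q_M - (37q_M). Setting ∂π_M/∂q_M = 0: 147 - 4q_M - 2(q_C + q_K) = 0.
Kestrel's profit: π_K = (184 - 2Q)q_K - (58q_K). Setting ∂π_K/∂q_K = 0: 126 - 4q_K - 2(q_C + q_M) = 0.
Adding the 3 first-order conditions: 385 − 8Q = 0, so Q = 385/8.
Back-substituting: q_C = (112 − 385/4)/2 = 63/8, q_M = (147 − 385/4)/2 = 203/8, q_K = (126 − 385/4)/2 = 119/8.
Total output Q = 63/8 + 203/8 + 119/8 = 385/8.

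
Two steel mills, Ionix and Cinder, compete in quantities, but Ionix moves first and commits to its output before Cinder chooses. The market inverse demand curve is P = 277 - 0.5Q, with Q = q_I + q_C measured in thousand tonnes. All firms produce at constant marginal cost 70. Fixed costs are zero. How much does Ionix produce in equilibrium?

The follower Cinder best-responds to any q_I: π_C = (277 - 0.5Q)q_C - 70q_C.
Setting the follower's marginal profit to zero, 207 - (1/2)q_I - q_C = 0, i.e. q_C = (207 - (1/2)q_I).
Ionix substitutes q_C(q_I) into its own profit: π_I = q_I(277 - (1/2)q_I - (207 - (1/2)q_I)/2) - 70q_I = (347/2 - (1/4)q_I)q_I - 70q_I.
Leader FOC: 207/2 - (1/2)q_I = 0, so q_I = 207.
Then q_C = (207 - (1/2)·207) = 207/2.

207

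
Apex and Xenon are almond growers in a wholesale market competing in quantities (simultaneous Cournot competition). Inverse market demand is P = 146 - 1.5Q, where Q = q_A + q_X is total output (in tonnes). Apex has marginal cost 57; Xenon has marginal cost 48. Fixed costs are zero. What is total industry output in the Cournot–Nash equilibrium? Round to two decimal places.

Apex's profit: π_A = (146 - 1.5Q)q_A - (57q_A). Setting ∂π_A/∂q_A = 0: 89 - 3q_A - (3/2)(q_X) = 0.
Xenon's profit: π_X = (146 - 1.5Q)q_X - (48q_X). Setting ∂π_X/∂q_X = 0: 98 - 3q_X - (3/2)(q_A) = 0.
Rearranging gives the reaction functions q_A = (89 - (3/2)q_X)/3 and q_X = (98 - (3/2)q_A)/3.
Solving the pair: q_A = 160/9, q_X = 214/9.
Total output Q = 160/9 + 214/9 = 374/9.

41.56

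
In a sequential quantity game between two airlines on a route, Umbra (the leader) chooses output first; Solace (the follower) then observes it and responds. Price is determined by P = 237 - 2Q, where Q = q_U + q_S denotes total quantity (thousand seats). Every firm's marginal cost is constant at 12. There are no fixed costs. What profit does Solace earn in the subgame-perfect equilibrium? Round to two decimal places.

Solve by backward induction. Given q_U, the follower Solace maximises π_S = (237 - 2q_U - 2q_S)q_S - 12q_S.
Setting the follower's marginal profit to zero, 225 - 2q_U - 4q_S = 0, i.e. q_S = (225 - 2q_U)/4.
The leader anticipates this reaction. Substituting into P = 237 - 2Q gives P = 249/2 - q_U, so π_U = (249/2 - q_U)q_U - 12q_U.
Maximising: ∂π_U/∂q_U = 225/2 - 2q_U = 0, giving q_U = 225/4.
Then q_S = (225 - 2·(225/4))/4 = 225/8.
Price P = 237 - 2·(675/8) = 273/4.
Solace's profit: (273/4 - 12)·(225/8) = 1582.0313.

1582.03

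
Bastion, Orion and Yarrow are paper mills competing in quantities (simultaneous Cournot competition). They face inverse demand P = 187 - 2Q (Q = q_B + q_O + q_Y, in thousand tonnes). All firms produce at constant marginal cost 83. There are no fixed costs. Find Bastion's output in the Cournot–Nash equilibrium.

A representative firm's profit is π_i = q_i(187 - 2Q) - 83q_i.
First-order condition (treating rivals' output as given): 104 - 4q_i - 2·Σ_{j≠i} q_j = 0.
With identical firms every q_j equals q_i, so Σ_{j≠i} q_j = 2q_i and 104 = 8q_i, giving q_i = 13.

13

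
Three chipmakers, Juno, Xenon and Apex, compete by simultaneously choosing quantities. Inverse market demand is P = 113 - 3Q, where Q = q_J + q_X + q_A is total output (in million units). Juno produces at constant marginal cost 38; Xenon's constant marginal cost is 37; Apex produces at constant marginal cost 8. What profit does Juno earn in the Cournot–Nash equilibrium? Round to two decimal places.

40.33

Juno's profit: π_J = (113 - 3Q)q_J - (38q_J). Setting ∂π_J/∂q_J = 0: 75 - 6q_J - 3(q_X + q_A) = 0.
Xenon's first-order condition: 76 - 6q_X - 3(q_J + q_A) = 0.
Apex's profit: π_A = (113 - 3Q)q_A - (8q_A). Setting ∂π_A/∂q_A = 0: 105 - 6q_A - 3(q_J + q_X) = 0.
Adding the 3 first-order conditions: 256 − 12Q = 0, so Q = 64/3.
Back-substituting: q_J = (75 − 64)/3 = 11/3, q_X = (76 − 64)/3 = 4, q_A = (105 − 64)/3 = 41/3.
Price P = 113 - 3·(64/3) = 49.
Juno's profit: (49 - 38)·(11/3) = 121/3.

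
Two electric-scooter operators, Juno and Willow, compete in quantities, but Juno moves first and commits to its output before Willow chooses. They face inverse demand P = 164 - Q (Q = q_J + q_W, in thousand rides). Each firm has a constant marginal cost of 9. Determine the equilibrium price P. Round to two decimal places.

Solve by backward induction. Given q_J, the follower Willow maximises π_W = (164 - q_J - q_W)q_W - 9q_W.
Setting the follower's marginal profit to zero, 155 - q_J - 2q_W = 0, i.e. q_W = (155 - q_J)/2.
The leader anticipates this reaction. Substituting into P = 164 - Q gives P = 173/2 - (1/2)q_J, so π_J = (173/2 - (1/2)q_J)q_J - 9q_J.
The leader's first-order condition 155/2 - q_J = 0 yields q_J = 155/2.
Then q_W = (155 - 155/2)/2 = 155/4.
Total output Q = 465/4, so price P = 164 - 465/4 = 191/4.

47.75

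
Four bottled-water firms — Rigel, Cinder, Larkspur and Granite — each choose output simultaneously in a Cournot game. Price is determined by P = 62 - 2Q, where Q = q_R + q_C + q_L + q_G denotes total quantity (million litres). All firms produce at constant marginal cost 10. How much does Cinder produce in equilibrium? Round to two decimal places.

A representative firm's profit is π_i = q_i(62 - 2Q) - 10q_i.
Setting ∂π_i/∂q_i = 0 with rivals' quantities fixed: 52 - 4q_i - 2·Σ_{j≠i} q_j = 0.
With identical firms every q_j equals q_i, so Σ_{j≠i} q_j = 3q_i and 52 = 10q_i, giving q_i = 26/5.

5.20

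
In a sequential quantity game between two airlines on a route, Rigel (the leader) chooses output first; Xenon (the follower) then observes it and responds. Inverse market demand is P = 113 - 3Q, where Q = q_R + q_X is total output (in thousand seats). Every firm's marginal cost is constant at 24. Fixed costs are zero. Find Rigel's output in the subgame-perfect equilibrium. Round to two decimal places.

Solve by backward induction. Given q_R, the follower Xenon maximises π_X = (113 - 3q_R - 3q_X)q_X - 24q_X.
Setting the follower's marginal profit to zero, 89 - 3q_R - 6q_X = 0, i.e. q_X = (89 - 3q_R)/6.
Rigel substitutes q_X(q_R) into its own profit: π_R = q_R(113 - 3q_R - (89 - 3q_R)/2) - 24q_R = (137/2 - (3/2)q_R)q_R - 24q_R.
Leader FOC: 89/2 - 3q_R = 0, so q_R = 89/6.
Then q_X = (89 - 3·(89/6))/6 = 89/12.

14.83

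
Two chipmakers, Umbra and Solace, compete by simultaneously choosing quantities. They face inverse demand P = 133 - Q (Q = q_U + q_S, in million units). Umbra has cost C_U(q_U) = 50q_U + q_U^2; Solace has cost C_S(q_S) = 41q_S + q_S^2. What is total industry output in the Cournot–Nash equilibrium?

Umbra's profit: π_U = (133 - Q)q_U - (50q_U + q_U²). Setting ∂π_U/∂q_U = 0: 83 - 4q_U - (q_S) = 0.
Solace's profit: π_S = (133 - Q)q_S - (41q_S + q_S²). Setting ∂π_S/∂q_S = 0: 92 - 4q_S - (q_U) = 0.
So q_U = (83 - q_S)/4 and q_S = (92 - q_U)/4.
Substituting one into the other gives q_U = 16 and q_S = 19.
Total output Q = 16 + 19 = 35.

35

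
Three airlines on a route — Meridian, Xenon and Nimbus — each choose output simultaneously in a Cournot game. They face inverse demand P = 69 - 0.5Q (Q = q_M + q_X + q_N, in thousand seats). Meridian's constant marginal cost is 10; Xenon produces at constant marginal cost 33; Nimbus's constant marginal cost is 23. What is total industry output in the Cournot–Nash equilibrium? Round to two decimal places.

70.50

Meridian's profit: π_M = (69 - 0.5Q)q_M - (10q_M). Setting ∂π_M/∂q_M = 0: 59 - q_M - (1/2)(q_X + q_N) = 0.
Xenon's first-order condition: 36 - q_X - (1/2)(q_M + q_N) = 0.
Nimbus's first-order condition: 46 - q_N - (1/2)(q_M + q_X) = 0.
Adding the 3 conditions: 141 − Q − Q = 0, i.e. Q = 141/2.
Back-substituting: q_M = (59 − 141/4)/(1/2) = 95/2, q_X = (36 − 141/4)/(1/2) = 3/2, q_N = (46 − 141/4)/(1/2) = 43/2.
Total output Q = 95/2 + 3/2 + 43/2 = 141/2.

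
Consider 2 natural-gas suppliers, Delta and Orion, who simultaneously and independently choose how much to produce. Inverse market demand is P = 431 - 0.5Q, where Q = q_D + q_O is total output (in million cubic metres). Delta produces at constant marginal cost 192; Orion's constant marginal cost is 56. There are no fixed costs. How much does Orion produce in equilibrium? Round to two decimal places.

Delta's profit: π_D = (431 - 0.5Q)q_D - (192q_D). Setting ∂π_D/∂q_D = 0: 239 - q_D - (1/2)(q_O) = 0.
Orion's profit: π_O = (431 - 0.5Q)q_O - (56q_O). Setting ∂π_O/∂q_O = 0: 375 - q_O - (1/2)(q_D) = 0.
Rearranging gives the reaction functions q_D = (239 - (1/2)q_O) and q_O = (375 - (1/2)q_D).
Solving the pair: q_D = 206/3, q_O = 1022/3.

340.67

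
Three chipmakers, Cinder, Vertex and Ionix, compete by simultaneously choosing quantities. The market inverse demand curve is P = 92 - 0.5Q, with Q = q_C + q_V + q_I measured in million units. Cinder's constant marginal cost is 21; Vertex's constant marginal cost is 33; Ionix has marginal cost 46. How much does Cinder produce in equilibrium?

Cinder's profit: π_C = (92 - 0.5Q)q_C - (21q_C). Setting ∂π_C/∂q_C = 0: 71 - q_C - (1/2)(q_V + q_I) = 0.
Vertex's profit: π_V = (92 - 0.5Q)q_V - (33q_V). Setting ∂π_V/∂q_V = 0: 59 - q_V - (1/2)(q_C + q_I) = 0.
Ionix's first-order condition: 46 - q_I - (1/2)(q_C + q_V) = 0.
Adding the 3 conditions: 176 − Q − Q = 0, i.e. Q = 88.
Back-substituting: q_C = (71 − 44)/(1/2) = 54, q_V = (59 − 44)/(1/2) = 30, q_I = (46 − 44)/(1/2) = 4.

54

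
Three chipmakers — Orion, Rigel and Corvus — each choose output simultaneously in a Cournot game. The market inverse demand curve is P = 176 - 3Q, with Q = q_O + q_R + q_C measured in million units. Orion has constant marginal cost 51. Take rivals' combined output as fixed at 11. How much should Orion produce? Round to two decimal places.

With rivals' combined output fixed at 11, Orion's profit is π_O = (176 - 3·11 - 3q_O)q_O - (51q_O) = (143 - 3q_O)q_O - (51q_O).
∂π_O/∂q_O = 92 - 6q_O = 0, so q_O = 46/3.

15.33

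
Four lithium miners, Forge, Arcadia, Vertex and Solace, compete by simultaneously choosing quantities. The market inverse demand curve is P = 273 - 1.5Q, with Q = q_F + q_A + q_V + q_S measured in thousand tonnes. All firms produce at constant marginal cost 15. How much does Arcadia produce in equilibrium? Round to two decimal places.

34.40

A representative firm's profit is π_i = q_i(273 - 1.5Q) - 15q_i.
Setting ∂π_i/∂q_i = 0 with rivals' quantities fixed: 258 - 3q_i - (3/2)·Σ_{j≠i} q_j = 0.
With identical firms every q_j equals q_i, so Σ_{j≠i} q_j = 3q_i and 258 = (15/2)q_i, giving q_i = 172/5.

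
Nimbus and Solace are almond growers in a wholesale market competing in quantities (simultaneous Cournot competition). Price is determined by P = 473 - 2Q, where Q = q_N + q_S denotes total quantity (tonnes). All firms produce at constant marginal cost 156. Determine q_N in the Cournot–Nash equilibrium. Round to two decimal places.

Each firm earns π_i = (473 - 2Q)q_i - 156q_i.
First-order condition (treating rivals' output as given): 317 - 4q_i - 2q_j = 0.
With identical firms every q_j equals q_i, so q_j = q_i and 317 = 6q_i, giving q_i = 317/6.

52.83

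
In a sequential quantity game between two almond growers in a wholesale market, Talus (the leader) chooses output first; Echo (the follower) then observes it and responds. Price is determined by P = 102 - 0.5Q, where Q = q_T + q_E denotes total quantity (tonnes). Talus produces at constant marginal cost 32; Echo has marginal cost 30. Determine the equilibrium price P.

The follower Echo best-responds to any q_T: π_E = (102 - 0.5Q)q_E - 30q_E.
∂π_E/∂q_E = 72 - (1/2)q_T - q_E = 0 gives the reaction function q_E = (72 - (1/2)q_T).
Talus substitutes q_E(q_T) into its own profit: π_T = q_T(102 - (1/2)q_T - (72 - (1/2)q_T)/2) - 32q_T = (66 - (1/4)q_T)q_T - 32q_T.
Maximising: ∂π_T/∂q_T = 34 - (1/2)q_T = 0, giving q_T = 68.
Then q_E = (72 - (1/2)·68) = 38.
Total output Q = 106, so price P = 102 - (1/2)·106 = 49.

49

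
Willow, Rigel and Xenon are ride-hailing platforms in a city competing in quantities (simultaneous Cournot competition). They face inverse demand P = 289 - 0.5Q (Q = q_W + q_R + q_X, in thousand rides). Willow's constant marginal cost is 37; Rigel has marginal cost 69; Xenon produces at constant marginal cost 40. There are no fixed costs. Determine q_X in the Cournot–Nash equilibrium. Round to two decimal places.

Willow's profit: π_W = (289 - 0.5Q)q_W - (37q_W). Setting ∂π_W/∂q_W = 0: 252 - q_W - (1/2)(q_R + q_X) = 0.
Rigel's first-order condition: 220 - q_R - (1/2)(q_W + q_X) = 0.
Xenon's first-order condition: 249 - q_X - (1/2)(q_W + q_R) = 0.
Adding the 3 conditions: 721 − Q − Q = 0, i.e. Q = 721/2.
Back-substituting: q_W = (252 − 721/4)/(1/2) = 287/2, q_R = (220 − 721/4)/(1/2) = 159/2, q_X = (249 − 721/4)/(1/2) = 275/2.

137.50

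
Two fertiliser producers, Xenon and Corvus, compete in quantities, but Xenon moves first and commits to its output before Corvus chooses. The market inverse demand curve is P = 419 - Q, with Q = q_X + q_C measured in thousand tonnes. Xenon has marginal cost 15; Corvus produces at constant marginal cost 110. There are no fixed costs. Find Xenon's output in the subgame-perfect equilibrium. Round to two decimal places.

249.50

Solve by backward induction. Given q_X, the follower Corvus maximises π_C = (419 - q_X - q_C)q_C - 110q_C.
Follower FOC: 309 - q_X - 2q_C = 0, so q_C(q_X) = (309 - q_X)/2.
The leader anticipates this reaction. Substituting into P = 419 - Q gives P = 529/2 - (1/2)q_X, so π_X = (529/2 - (1/2)q_X)q_X - 15q_X.
Leader FOC: 499/2 - q_X = 0, so q_X = 499/2.
Then q_C = (309 - 499/2)/2 = 119/4.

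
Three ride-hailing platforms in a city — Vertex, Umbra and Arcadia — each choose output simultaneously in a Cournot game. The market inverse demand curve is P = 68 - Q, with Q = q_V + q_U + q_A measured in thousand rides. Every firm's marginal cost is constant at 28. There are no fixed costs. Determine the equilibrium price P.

Each firm earns π_i = (68 - Q)q_i - 28q_i.
First-order condition (treating rivals' output as given): 40 - 2q_i - Σ_{j≠i} q_j = 0.
With identical firms every q_j equals q_i, so Σ_{j≠i} q_j = 2q_i and 40 = 4q_i, giving q_i = 10.
Total output Q = 30, so price P = 68 - 30 = 38.

38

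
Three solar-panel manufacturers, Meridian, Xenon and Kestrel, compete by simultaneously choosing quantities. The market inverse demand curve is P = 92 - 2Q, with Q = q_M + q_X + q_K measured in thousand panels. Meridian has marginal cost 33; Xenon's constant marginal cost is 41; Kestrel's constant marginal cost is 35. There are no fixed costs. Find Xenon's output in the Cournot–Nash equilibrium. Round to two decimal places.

Meridian's profit: π_M = (92 - 2Q)q_M - (33q_M). Setting ∂π_M/∂q_M = 0: 59 - 4q_M - 2(q_X + q_K) = 0.
Xenon's profit: π_X = (92 - 2Q)q_X - (41q_X). Setting ∂π_X/∂q_X = 0: 51 - 4q_X - 2(q_M + q_K) = 0.
Kestrel's profit: π_K = (92 - 2Q)q_K - (35q_K). Setting ∂π_K/∂q_K = 0: 57 - 4q_K - 2(q_M + q_X) = 0.
Summing all 3 equations gives 167 − 8Q = 0, hence Q = 167/8.
Back-substituting: q_M = (59 − 167/4)/2 = 69/8, q_X = (51 − 167/4)/2 = 37/8, q_K = (57 − 167/4)/2 = 61/8.

4.63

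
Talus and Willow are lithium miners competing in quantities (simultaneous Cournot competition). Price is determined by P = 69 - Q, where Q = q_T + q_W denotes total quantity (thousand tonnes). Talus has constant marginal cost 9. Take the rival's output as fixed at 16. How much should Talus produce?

With the rival's output fixed at 16, Talus's profit is π_T = (69 - 16 - q_T)q_T - (9q_T) = (53 - q_T)q_T - (9q_T).
∂π_T/∂q_T = 44 - 2q_T = 0, so q_T = 22.

22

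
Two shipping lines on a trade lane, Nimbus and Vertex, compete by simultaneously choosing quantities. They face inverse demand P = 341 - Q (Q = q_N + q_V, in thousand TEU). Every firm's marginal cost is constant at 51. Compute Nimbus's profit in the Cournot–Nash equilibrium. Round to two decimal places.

A representative firm's profit is π_i = q_i(341 - Q) - 51q_i.
First-order condition (treating rivals' output as given): 290 - 2q_i - q_j = 0.
By symmetry each firm produces the same amount; substituting q_j = q_i yields q_i = 290/3.
Price P = 341 - 580/3 = 443/3.
Nimbus's profit: (443/3 - 51)·(290/3) = 9344.4444.

9344.44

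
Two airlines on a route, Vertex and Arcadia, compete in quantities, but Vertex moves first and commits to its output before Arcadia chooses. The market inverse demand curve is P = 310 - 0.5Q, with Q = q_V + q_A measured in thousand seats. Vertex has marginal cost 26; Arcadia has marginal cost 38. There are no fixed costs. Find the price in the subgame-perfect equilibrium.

The follower Arcadia best-responds to any q_V: π_A = (310 - 0.5Q)q_A - 38q_A.
Follower FOC: 272 - (1/2)q_V - q_A = 0, so q_A(q_V) = (272 - (1/2)q_V).
Vertex substitutes q_A(q_V) into its own profit: π_V = q_V(310 - (1/2)q_V - (272 - (1/2)q_V)/2) - 26q_V = (174 - (1/4)q_V)q_V - 26q_V.
The leader's first-order condition 148 - (1/2)q_V = 0 yields q_V = 296.
Then q_A = (272 - (1/2)·296) = 124.
Total output Q = 420, so price P = 310 - (1/2)·420 = 100.

100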